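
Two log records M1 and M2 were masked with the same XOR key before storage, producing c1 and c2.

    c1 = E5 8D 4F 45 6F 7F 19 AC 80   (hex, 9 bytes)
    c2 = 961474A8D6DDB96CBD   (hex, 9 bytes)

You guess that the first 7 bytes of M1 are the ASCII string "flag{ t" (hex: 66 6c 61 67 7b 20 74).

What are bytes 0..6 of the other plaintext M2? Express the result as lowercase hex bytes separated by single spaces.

15 f5 5a 8a c2 82 d4

First, c1 ⊕ c2 = (M1 ⊕ K) ⊕ (M2 ⊕ K) = M1 ⊕ M2, so the key drops out. Then M2 = (M1 ⊕ M2) ⊕ M1 over the first 7 bytes.
byte 0: (e5 ^ 96) ^ 66 = 73 ^ 66 = 15
byte 1: (8d ^ 14) ^ 6c = 99 ^ 6c = f5
byte 2: (4f ^ 74) ^ 61 = 3b ^ 61 = 5a
byte 3: (45 ^ a8) ^ 67 = ed ^ 67 = 8a
byte 4: (6f ^ d6) ^ 7b = b9 ^ 7b = c2
byte 5: (7f ^ dd) ^ 20 = a2 ^ 20 = 82
byte 6: (19 ^ b9) ^ 74 = a0 ^ 74 = d4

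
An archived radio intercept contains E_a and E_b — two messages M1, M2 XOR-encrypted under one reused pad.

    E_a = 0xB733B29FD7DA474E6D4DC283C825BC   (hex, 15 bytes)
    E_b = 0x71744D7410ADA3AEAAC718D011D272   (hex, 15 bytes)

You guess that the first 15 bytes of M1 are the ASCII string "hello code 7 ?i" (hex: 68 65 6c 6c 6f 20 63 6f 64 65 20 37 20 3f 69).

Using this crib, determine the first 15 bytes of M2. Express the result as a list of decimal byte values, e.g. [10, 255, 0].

[174, 34, 147, 135, 168, 87, 135, 143, 163, 239, 250, 100, 249, 200, 167]

First, E_a ⊕ E_b = (M1 ⊕ K) ⊕ (M2 ⊕ K) = M1 ⊕ M2, so the key drops out. Then M2 = (M1 ⊕ M2) ⊕ M1 over the first 15 bytes.
byte 0: (b7 ^ 71) ^ 68 = c6 ^ 68 = ae
byte 1: (33 ^ 74) ^ 65 = 47 ^ 65 = 22
byte 2: (b2 ^ 4d) ^ 6c = ff ^ 6c = 93
byte 3: (9f ^ 74) ^ 6c = eb ^ 6c = 87
byte 4: (d7 ^ 10) ^ 6f = c7 ^ 6f = a8
byte 5: (da ^ ad) ^ 20 = 77 ^ 20 = 57
byte 6: (47 ^ a3) ^ 63 = e4 ^ 63 = 87
byte 7: (4e ^ ae) ^ 6f = e0 ^ 6f = 8f
byte 8: (6d ^ aa) ^ 64 = c7 ^ 64 = a3
byte 9: (4d ^ c7) ^ 65 = 8a ^ 65 = ef
byte 10: (c2 ^ 18) ^ 20 = da ^ 20 = fa
byte 11: (83 ^ d0) ^ 37 = 53 ^ 37 = 64
byte 12: (c8 ^ 11) ^ 20 = d9 ^ 20 = f9
byte 13: (25 ^ d2) ^ 3f = f7 ^ 3f = c8
byte 14: (bc ^ 72) ^ 69 = ce ^ 69 = a7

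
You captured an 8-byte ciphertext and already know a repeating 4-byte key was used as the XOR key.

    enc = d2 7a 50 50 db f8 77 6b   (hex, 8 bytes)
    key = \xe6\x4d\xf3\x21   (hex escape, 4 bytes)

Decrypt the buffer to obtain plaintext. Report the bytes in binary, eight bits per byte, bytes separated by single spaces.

00110100 00110111 10100011 01110001 00111101 10110101 10000100 01001010

The 4-byte key repeats, so the effective keystream is e6 4d f3 21 e6 4d f3 21.
byte 0: d2 XOR e6 = 34
byte 1: 7a XOR 4d = 37
byte 2: 50 XOR f3 = a3
byte 3: 50 XOR 21 = 71
byte 4: db XOR e6 = 3d
byte 5: f8 XOR 4d = b5
byte 6: 77 XOR f3 = 84
byte 7: 6b XOR 21 = 4a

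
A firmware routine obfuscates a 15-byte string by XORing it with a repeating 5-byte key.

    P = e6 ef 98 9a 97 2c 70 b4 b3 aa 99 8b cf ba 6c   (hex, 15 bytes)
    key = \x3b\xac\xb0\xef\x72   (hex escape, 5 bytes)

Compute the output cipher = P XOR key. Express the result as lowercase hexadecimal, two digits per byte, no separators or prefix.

The 5-byte key repeats, so the effective keystream is 3b ac b0 ef 72 3b ac b0 ef 72 3b ac b0 ef 72.
byte 0: e6 ⊕ 3b = dd
byte 1: ef ⊕ ac = 43
byte 2: 98 ⊕ b0 = 28
byte 3: 9a ⊕ ef = 75
byte 4: 97 ⊕ 72 = e5
byte 5: 2c ⊕ 3b = 17
byte 6: 70 ⊕ ac = dc
byte 7: b4 ⊕ b0 = 04
byte 8: b3 ⊕ ef = 5c
byte 9: aa ⊕ 72 = d8
byte 10: 99 ⊕ 3b = a2
byte 11: 8b ⊕ ac = 27
byte 12: cf ⊕ b0 = 7f
byte 13: ba ⊕ ef = 55
byte 14: 6c ⊕ 72 = 1e

dd432875e517dc045cd8a2277f551e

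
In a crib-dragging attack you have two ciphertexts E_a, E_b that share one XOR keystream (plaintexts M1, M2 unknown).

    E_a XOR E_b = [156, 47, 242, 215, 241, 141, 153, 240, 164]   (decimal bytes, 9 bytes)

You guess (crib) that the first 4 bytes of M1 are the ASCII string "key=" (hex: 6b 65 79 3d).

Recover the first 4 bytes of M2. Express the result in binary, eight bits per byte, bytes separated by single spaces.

Since E_a ⊕ E_b = M1 ⊕ M2, XORing with the guessed M1 bytes yields the corresponding M2 bytes: M2 = (E_a ⊕ E_b) ⊕ M1.
byte 0: 10011100 ⊕ 01101011 = 11110111
byte 1: 00101111 ⊕ 01100101 = 01001010
byte 2: 11110010 ⊕ 01111001 = 10001011
byte 3: 11010111 ⊕ 00111101 = 11101010

11110111 01001010 10001011 11101010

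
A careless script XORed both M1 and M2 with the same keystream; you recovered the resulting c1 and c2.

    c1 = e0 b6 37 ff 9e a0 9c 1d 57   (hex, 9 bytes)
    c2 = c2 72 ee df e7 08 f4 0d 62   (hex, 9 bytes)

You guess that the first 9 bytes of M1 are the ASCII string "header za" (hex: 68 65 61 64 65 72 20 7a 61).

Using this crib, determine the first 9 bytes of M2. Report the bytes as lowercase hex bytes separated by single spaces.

4a a1 b8 44 1c da 48 6a 54

First, c1 ⊕ c2 = (M1 ⊕ K) ⊕ (M2 ⊕ K) = M1 ⊕ M2, so the key drops out. Then M2 = (M1 ⊕ M2) ⊕ M1 over the first 9 bytes.
byte 0: (e0 XOR c2) XOR 68 = 22 XOR 68 = 4a
byte 1: (b6 XOR 72) XOR 65 = c4 XOR 65 = a1
byte 2: (37 XOR ee) XOR 61 = d9 XOR 61 = b8
byte 3: (ff XOR df) XOR 64 = 20 XOR 64 = 44
byte 4: (9e XOR e7) XOR 65 = 79 XOR 65 = 1c
byte 5: (a0 XOR 08) XOR 72 = a8 XOR 72 = da
byte 6: (9c XOR f4) XOR 20 = 68 XOR 20 = 48
byte 7: (1d XOR 0d) XOR 7a = 10 XOR 7a = 6a
byte 8: (57 XOR 62) XOR 61 = 35 XOR 61 = 54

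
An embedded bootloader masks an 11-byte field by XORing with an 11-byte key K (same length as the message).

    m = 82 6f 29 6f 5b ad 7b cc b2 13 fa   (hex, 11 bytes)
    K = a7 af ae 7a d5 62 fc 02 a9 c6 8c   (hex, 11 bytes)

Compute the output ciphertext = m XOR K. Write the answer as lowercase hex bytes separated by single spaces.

25 c0 87 15 8e cf 87 ce 1b d5 76

10000010 xor 10100111 = 00100101
01101111 xor 10101111 = 11000000
00101001 xor 10101110 = 10000111
01101111 xor 01111010 = 00010101
01011011 xor 11010101 = 10001110
10101101 xor 01100010 = 11001111
01111011 xor 11111100 = 10000111
11001100 xor 00000010 = 11001110
10110010 xor 10101001 = 00011011
00010011 xor 11000110 = 11010101
11111010 xor 10001100 = 01110110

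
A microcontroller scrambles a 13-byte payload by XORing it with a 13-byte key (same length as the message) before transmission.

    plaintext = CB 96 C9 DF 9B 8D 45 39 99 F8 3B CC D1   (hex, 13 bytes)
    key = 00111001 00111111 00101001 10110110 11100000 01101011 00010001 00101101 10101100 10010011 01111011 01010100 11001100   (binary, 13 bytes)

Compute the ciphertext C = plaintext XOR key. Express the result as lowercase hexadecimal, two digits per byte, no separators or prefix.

203 ^  57 = 242
150 ^  63 = 169
201 ^  41 = 224
223 ^ 182 = 105
155 ^ 224 = 123
141 ^ 107 = 230
 69 ^  17 =  84
 57 ^  45 =  20
153 ^ 172 =  53
248 ^ 147 = 107
 59 ^ 123 =  64
204 ^  84 = 152
209 ^ 204 =  29

f2a9e0697be65414356b40981d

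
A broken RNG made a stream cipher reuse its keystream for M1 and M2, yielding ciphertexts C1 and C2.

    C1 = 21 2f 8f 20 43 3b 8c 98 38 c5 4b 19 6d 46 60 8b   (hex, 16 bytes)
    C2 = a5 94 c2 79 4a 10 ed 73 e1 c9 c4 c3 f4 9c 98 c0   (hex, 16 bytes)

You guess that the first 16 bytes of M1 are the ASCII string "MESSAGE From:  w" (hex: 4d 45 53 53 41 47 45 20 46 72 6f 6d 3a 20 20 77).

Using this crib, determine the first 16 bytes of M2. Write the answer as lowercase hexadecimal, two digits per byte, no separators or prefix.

c9fe1e0a486c24cb9f7ee0b7a3fad83c

First, C1 ⊕ C2 = (M1 ⊕ K) ⊕ (M2 ⊕ K) = M1 ⊕ M2, so the key drops out. Then M2 = (M1 ⊕ M2) ⊕ M1 over the first 16 bytes.
byte 0: (21 xor a5) xor 4d = 84 xor 4d = c9
byte 1: (2f xor 94) xor 45 = bb xor 45 = fe
byte 2: (8f xor c2) xor 53 = 4d xor 53 = 1e
byte 3: (20 xor 79) xor 53 = 59 xor 53 = 0a
byte 4: (43 xor 4a) xor 41 = 09 xor 41 = 48
byte 5: (3b xor 10) xor 47 = 2b xor 47 = 6c
byte 6: (8c xor ed) xor 45 = 61 xor 45 = 24
byte 7: (98 xor 73) xor 20 = eb xor 20 = cb
byte 8: (38 xor e1) xor 46 = d9 xor 46 = 9f
byte 9: (c5 xor c9) xor 72 = 0c xor 72 = 7e
byte 10: (4b xor c4) xor 6f = 8f xor 6f = e0
byte 11: (19 xor c3) xor 6d = da xor 6d = b7
byte 12: (6d xor f4) xor 3a = 99 xor 3a = a3
byte 13: (46 xor 9c) xor 20 = da xor 20 = fa
byte 14: (60 xor 98) xor 20 = f8 xor 20 = d8
byte 15: (8b xor c0) xor 77 = 4b xor 77 = 3c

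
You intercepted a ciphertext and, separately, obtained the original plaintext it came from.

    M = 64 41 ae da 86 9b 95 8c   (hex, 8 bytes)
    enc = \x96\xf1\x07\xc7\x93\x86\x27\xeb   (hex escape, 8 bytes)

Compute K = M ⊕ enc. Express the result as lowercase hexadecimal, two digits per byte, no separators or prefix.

Since enc = M ⊕ K, XORing both sides with M gives K = M ⊕ enc.
64 xor 96 = f2
41 xor f1 = b0
ae xor 07 = a9
da xor c7 = 1d
86 xor 93 = 15
9b xor 86 = 1d
95 xor 27 = b2
8c xor eb = 67

f2b0a91d151db267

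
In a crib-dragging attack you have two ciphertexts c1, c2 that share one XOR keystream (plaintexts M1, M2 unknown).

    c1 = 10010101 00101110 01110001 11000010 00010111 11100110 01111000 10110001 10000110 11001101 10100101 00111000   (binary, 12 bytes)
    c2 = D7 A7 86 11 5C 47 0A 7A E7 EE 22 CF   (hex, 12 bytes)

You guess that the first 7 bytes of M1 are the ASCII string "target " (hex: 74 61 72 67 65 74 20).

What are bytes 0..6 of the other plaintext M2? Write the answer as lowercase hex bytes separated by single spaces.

36 e8 85 b4 2e d5 52

First, c1 ⊕ c2 = (M1 ⊕ K) ⊕ (M2 ⊕ K) = M1 ⊕ M2, so the key drops out. Then M2 = (M1 ⊕ M2) ⊕ M1 over the first 7 bytes.
byte 0: (95 ⊕ d7) ⊕ 74 = 42 ⊕ 74 = 36
byte 1: (2e ⊕ a7) ⊕ 61 = 89 ⊕ 61 = e8
byte 2: (71 ⊕ 86) ⊕ 72 = f7 ⊕ 72 = 85
byte 3: (c2 ⊕ 11) ⊕ 67 = d3 ⊕ 67 = b4
byte 4: (17 ⊕ 5c) ⊕ 65 = 4b ⊕ 65 = 2e
byte 5: (e6 ⊕ 47) ⊕ 74 = a1 ⊕ 74 = d5
byte 6: (78 ⊕ 0a) ⊕ 20 = 72 ⊕ 20 = 52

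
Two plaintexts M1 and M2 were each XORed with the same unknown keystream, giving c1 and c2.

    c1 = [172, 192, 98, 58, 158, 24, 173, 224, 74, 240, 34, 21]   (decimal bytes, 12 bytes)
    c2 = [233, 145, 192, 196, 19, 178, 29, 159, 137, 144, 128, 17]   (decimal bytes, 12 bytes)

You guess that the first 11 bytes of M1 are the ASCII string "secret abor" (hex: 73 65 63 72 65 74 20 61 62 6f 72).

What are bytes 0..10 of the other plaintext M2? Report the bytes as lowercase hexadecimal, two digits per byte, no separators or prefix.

First, c1 ⊕ c2 = (M1 ⊕ K) ⊕ (M2 ⊕ K) = M1 ⊕ M2, so the key drops out. Then M2 = (M1 ⊕ M2) ⊕ M1 over the first 11 bytes.
byte 0: (ac xor e9) xor 73 = 45 xor 73 = 36
byte 1: (c0 xor 91) xor 65 = 51 xor 65 = 34
byte 2: (62 xor c0) xor 63 = a2 xor 63 = c1
byte 3: (3a xor c4) xor 72 = fe xor 72 = 8c
byte 4: (9e xor 13) xor 65 = 8d xor 65 = e8
byte 5: (18 xor b2) xor 74 = aa xor 74 = de
byte 6: (ad xor 1d) xor 20 = b0 xor 20 = 90
byte 7: (e0 xor 9f) xor 61 = 7f xor 61 = 1e
byte 8: (4a xor 89) xor 62 = c3 xor 62 = a1
byte 9: (f0 xor 90) xor 6f = 60 xor 6f = 0f
byte 10: (22 xor 80) xor 72 = a2 xor 72 = d0

3634c18ce8de901ea10fd0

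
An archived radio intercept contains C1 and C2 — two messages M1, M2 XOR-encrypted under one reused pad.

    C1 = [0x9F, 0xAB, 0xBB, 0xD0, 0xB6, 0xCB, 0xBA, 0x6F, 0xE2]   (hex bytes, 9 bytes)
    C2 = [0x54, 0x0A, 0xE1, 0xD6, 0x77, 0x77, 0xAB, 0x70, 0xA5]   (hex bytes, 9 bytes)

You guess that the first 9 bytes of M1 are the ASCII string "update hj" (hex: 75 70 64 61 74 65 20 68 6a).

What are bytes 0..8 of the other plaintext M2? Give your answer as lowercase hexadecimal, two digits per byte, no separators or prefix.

First, C1 ⊕ C2 = (M1 ⊕ K) ⊕ (M2 ⊕ K) = M1 ⊕ M2, so the key drops out. Then M2 = (M1 ⊕ M2) ⊕ M1 over the first 9 bytes.
byte 0: (9f XOR 54) XOR 75 = cb XOR 75 = be
byte 1: (ab XOR 0a) XOR 70 = a1 XOR 70 = d1
byte 2: (bb XOR e1) XOR 64 = 5a XOR 64 = 3e
byte 3: (d0 XOR d6) XOR 61 = 06 XOR 61 = 67
byte 4: (b6 XOR 77) XOR 74 = c1 XOR 74 = b5
byte 5: (cb XOR 77) XOR 65 = bc XOR 65 = d9
byte 6: (ba XOR ab) XOR 20 = 11 XOR 20 = 31
byte 7: (6f XOR 70) XOR 68 = 1f XOR 68 = 77
byte 8: (e2 XOR a5) XOR 6a = 47 XOR 6a = 2d

bed13e67b5d931772d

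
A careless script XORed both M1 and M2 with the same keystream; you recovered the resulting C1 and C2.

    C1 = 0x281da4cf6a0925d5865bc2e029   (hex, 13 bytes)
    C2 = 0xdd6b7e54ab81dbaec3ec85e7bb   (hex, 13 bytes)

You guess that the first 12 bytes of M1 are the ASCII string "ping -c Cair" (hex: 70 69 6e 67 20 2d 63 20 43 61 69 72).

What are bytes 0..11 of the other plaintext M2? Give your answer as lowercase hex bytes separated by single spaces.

First, C1 ⊕ C2 = (M1 ⊕ K) ⊕ (M2 ⊕ K) = M1 ⊕ M2, so the key drops out. Then M2 = (M1 ⊕ M2) ⊕ M1 over the first 12 bytes.
byte 0: (28 xor dd) xor 70 = f5 xor 70 = 85
byte 1: (1d xor 6b) xor 69 = 76 xor 69 = 1f
byte 2: (a4 xor 7e) xor 6e = da xor 6e = b4
byte 3: (cf xor 54) xor 67 = 9b xor 67 = fc
byte 4: (6a xor ab) xor 20 = c1 xor 20 = e1
byte 5: (09 xor 81) xor 2d = 88 xor 2d = a5
byte 6: (25 xor db) xor 63 = fe xor 63 = 9d
byte 7: (d5 xor ae) xor 20 = 7b xor 20 = 5b
byte 8: (86 xor c3) xor 43 = 45 xor 43 = 06
byte 9: (5b xor ec) xor 61 = b7 xor 61 = d6
byte 10: (c2 xor 85) xor 69 = 47 xor 69 = 2e
byte 11: (e0 xor e7) xor 72 = 07 xor 72 = 75

85 1f b4 fc e1 a5 9d 5b 06 d6 2e 75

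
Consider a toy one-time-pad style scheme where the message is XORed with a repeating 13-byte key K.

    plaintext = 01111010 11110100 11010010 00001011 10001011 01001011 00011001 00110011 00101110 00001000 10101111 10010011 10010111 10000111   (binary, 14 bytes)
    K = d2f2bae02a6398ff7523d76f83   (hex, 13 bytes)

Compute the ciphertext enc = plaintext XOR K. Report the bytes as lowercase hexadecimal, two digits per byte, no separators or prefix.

a80668eba12881cc5b2b78fc1455

The 13-byte key repeats, so the effective keystream is d2 f2 ba e0 2a 63 98 ff 75 23 d7 6f 83 d2.
byte 0: 01111010 ^ 11010010 = 10101000
byte 1: 11110100 ^ 11110010 = 00000110
byte 2: 11010010 ^ 10111010 = 01101000
byte 3: 00001011 ^ 11100000 = 11101011
byte 4: 10001011 ^ 00101010 = 10100001
byte 5: 01001011 ^ 01100011 = 00101000
byte 6: 00011001 ^ 10011000 = 10000001
byte 7: 00110011 ^ 11111111 = 11001100
byte 8: 00101110 ^ 01110101 = 01011011
byte 9: 00001000 ^ 00100011 = 00101011
byte 10: 10101111 ^ 11010111 = 01111000
byte 11: 10010011 ^ 01101111 = 11111100
byte 12: 10010111 ^ 10000011 = 00010100
byte 13: 10000111 ^ 11010010 = 01010101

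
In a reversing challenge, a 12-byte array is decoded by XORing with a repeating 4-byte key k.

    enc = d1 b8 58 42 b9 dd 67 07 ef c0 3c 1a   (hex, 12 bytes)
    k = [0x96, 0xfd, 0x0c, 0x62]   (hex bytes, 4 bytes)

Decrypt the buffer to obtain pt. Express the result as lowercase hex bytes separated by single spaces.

The 4-byte key repeats, so the effective keystream is 96 fd 0c 62 96 fd 0c 62 96 fd 0c 62.
byte 0: 11010001 ⊕ 10010110 = 01000111
byte 1: 10111000 ⊕ 11111101 = 01000101
byte 2: 01011000 ⊕ 00001100 = 01010100
byte 3: 01000010 ⊕ 01100010 = 00100000
byte 4: 10111001 ⊕ 10010110 = 00101111
byte 5: 11011101 ⊕ 11111101 = 00100000
byte 6: 01100111 ⊕ 00001100 = 01101011
byte 7: 00000111 ⊕ 01100010 = 01100101
byte 8: 11101111 ⊕ 10010110 = 01111001
byte 9: 11000000 ⊕ 11111101 = 00111101
byte 10: 00111100 ⊕ 00001100 = 00110000
byte 11: 00011010 ⊕ 01100010 = 01111000

47 45 54 20 2f 20 6b 65 79 3d 30 78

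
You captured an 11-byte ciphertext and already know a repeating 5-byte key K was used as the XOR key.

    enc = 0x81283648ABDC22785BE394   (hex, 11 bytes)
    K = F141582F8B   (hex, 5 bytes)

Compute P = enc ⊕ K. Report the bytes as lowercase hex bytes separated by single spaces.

70 69 6e 67 20 2d 63 20 74 68 65

The 5-byte key repeats, so the effective keystream is f1 41 58 2f 8b f1 41 58 2f 8b f1.
byte 0: 81 XOR f1 = 70
byte 1: 28 XOR 41 = 69
byte 2: 36 XOR 58 = 6e
byte 3: 48 XOR 2f = 67
byte 4: ab XOR 8b = 20
byte 5: dc XOR f1 = 2d
byte 6: 22 XOR 41 = 63
byte 7: 78 XOR 58 = 20
byte 8: 5b XOR 2f = 74
byte 9: e3 XOR 8b = 68
byte 10: 94 XOR f1 = 65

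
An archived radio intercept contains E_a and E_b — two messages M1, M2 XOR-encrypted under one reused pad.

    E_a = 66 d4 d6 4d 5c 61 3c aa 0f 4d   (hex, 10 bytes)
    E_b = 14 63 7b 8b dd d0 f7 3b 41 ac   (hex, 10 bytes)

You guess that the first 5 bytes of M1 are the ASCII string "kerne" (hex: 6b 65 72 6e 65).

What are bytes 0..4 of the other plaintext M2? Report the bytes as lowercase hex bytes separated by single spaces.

First, E_a ⊕ E_b = (M1 ⊕ K) ⊕ (M2 ⊕ K) = M1 ⊕ M2, so the key drops out. Then M2 = (M1 ⊕ M2) ⊕ M1 over the first 5 bytes.
byte 0: (66 ⊕ 14) ⊕ 6b = 72 ⊕ 6b = 19
byte 1: (d4 ⊕ 63) ⊕ 65 = b7 ⊕ 65 = d2
byte 2: (d6 ⊕ 7b) ⊕ 72 = ad ⊕ 72 = df
byte 3: (4d ⊕ 8b) ⊕ 6e = c6 ⊕ 6e = a8
byte 4: (5c ⊕ dd) ⊕ 65 = 81 ⊕ 65 = e4

19 d2 df a8 e4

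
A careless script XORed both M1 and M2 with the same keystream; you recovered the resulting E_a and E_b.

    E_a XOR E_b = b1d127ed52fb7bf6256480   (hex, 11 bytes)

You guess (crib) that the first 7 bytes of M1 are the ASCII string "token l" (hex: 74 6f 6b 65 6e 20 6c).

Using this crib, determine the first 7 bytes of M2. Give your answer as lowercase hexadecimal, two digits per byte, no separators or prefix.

Since E_a ⊕ E_b = M1 ⊕ M2, XORing with the guessed M1 bytes yields the corresponding M2 bytes: M2 = (E_a ⊕ E_b) ⊕ M1.
byte 0: b1 ⊕ 74 = c5
byte 1: d1 ⊕ 6f = be
byte 2: 27 ⊕ 6b = 4c
byte 3: ed ⊕ 65 = 88
byte 4: 52 ⊕ 6e = 3c
byte 5: fb ⊕ 20 = db
byte 6: 7b ⊕ 6c = 17

c5be4c883cdb17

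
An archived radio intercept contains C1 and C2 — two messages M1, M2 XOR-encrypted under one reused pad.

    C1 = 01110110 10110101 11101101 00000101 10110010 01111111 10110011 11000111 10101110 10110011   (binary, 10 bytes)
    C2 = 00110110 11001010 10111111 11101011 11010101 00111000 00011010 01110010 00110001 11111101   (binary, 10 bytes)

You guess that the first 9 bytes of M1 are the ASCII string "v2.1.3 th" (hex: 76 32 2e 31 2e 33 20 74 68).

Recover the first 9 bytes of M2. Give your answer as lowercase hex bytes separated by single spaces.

36 4d 7c df 49 74 89 c1 f7

First, C1 ⊕ C2 = (M1 ⊕ K) ⊕ (M2 ⊕ K) = M1 ⊕ M2, so the key drops out. Then M2 = (M1 ⊕ M2) ⊕ M1 over the first 9 bytes.
byte 0: (76 XOR 36) XOR 76 = 40 XOR 76 = 36
byte 1: (b5 XOR ca) XOR 32 = 7f XOR 32 = 4d
byte 2: (ed XOR bf) XOR 2e = 52 XOR 2e = 7c
byte 3: (05 XOR eb) XOR 31 = ee XOR 31 = df
byte 4: (b2 XOR d5) XOR 2e = 67 XOR 2e = 49
byte 5: (7f XOR 38) XOR 33 = 47 XOR 33 = 74
byte 6: (b3 XOR 1a) XOR 20 = a9 XOR 20 = 89
byte 7: (c7 XOR 72) XOR 74 = b5 XOR 74 = c1
byte 8: (ae XOR 31) XOR 68 = 9f XOR 68 = f7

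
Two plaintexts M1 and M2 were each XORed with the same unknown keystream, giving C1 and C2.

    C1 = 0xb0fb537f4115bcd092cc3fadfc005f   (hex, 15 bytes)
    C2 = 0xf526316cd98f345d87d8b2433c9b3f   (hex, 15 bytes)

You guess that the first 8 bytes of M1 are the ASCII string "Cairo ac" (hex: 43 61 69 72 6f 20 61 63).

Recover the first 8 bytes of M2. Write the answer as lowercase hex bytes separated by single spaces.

06 bc 0b 61 f7 ba e9 ee

First, C1 ⊕ C2 = (M1 ⊕ K) ⊕ (M2 ⊕ K) = M1 ⊕ M2, so the key drops out. Then M2 = (M1 ⊕ M2) ⊕ M1 over the first 8 bytes.
byte 0: (b0 ^ f5) ^ 43 = 45 ^ 43 = 06
byte 1: (fb ^ 26) ^ 61 = dd ^ 61 = bc
byte 2: (53 ^ 31) ^ 69 = 62 ^ 69 = 0b
byte 3: (7f ^ 6c) ^ 72 = 13 ^ 72 = 61
byte 4: (41 ^ d9) ^ 6f = 98 ^ 6f = f7
byte 5: (15 ^ 8f) ^ 20 = 9a ^ 20 = ba
byte 6: (bc ^ 34) ^ 61 = 88 ^ 61 = e9
byte 7: (d0 ^ 5d) ^ 63 = 8d ^ 63 = ee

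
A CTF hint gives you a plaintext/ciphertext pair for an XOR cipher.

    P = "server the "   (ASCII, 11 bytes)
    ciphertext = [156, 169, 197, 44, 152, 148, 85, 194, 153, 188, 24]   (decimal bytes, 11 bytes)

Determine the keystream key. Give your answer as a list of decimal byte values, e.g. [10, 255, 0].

[239, 204, 183, 90, 253, 230, 117, 182, 241, 217, 56]

Since ciphertext = P ⊕ key, XORing both sides with P gives key = P ⊕ ciphertext.
01110011 ^ 10011100 = 11101111
01100101 ^ 10101001 = 11001100
01110010 ^ 11000101 = 10110111
01110110 ^ 00101100 = 01011010
01100101 ^ 10011000 = 11111101
01110010 ^ 10010100 = 11100110
00100000 ^ 01010101 = 01110101
01110100 ^ 11000010 = 10110110
01101000 ^ 10011001 = 11110001
01100101 ^ 10111100 = 11011001
00100000 ^ 00011000 = 00111000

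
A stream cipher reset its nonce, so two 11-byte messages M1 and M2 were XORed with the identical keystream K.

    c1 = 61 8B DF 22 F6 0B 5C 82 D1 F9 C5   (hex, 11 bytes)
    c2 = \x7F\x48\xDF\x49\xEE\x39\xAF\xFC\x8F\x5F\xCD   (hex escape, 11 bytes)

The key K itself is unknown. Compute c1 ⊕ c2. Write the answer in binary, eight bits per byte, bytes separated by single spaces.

c1 ⊕ c2 = (M1 ⊕ K) ⊕ (M2 ⊕ K) = M1 ⊕ M2 — the shared key cancels under XOR.
01100001 ^ 01111111 = 00011110
10001011 ^ 01001000 = 11000011
11011111 ^ 11011111 = 00000000
00100010 ^ 01001001 = 01101011
11110110 ^ 11101110 = 00011000
00001011 ^ 00111001 = 00110010
01011100 ^ 10101111 = 11110011
10000010 ^ 11111100 = 01111110
11010001 ^ 10001111 = 01011110
11111001 ^ 01011111 = 10100110
11000101 ^ 11001101 = 00001000

00011110 11000011 00000000 01101011 00011000 00110010 11110011 01111110 01011110 10100110 00001000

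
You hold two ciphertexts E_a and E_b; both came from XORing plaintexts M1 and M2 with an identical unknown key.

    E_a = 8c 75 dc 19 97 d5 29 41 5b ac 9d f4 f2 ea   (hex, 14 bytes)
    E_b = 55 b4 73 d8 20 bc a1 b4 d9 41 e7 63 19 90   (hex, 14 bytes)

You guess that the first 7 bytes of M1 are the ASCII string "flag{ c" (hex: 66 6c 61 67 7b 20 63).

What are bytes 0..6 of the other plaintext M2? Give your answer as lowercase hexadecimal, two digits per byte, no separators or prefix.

First, E_a ⊕ E_b = (M1 ⊕ K) ⊕ (M2 ⊕ K) = M1 ⊕ M2, so the key drops out. Then M2 = (M1 ⊕ M2) ⊕ M1 over the first 7 bytes.
byte 0: (8c XOR 55) XOR 66 = d9 XOR 66 = bf
byte 1: (75 XOR b4) XOR 6c = c1 XOR 6c = ad
byte 2: (dc XOR 73) XOR 61 = af XOR 61 = ce
byte 3: (19 XOR d8) XOR 67 = c1 XOR 67 = a6
byte 4: (97 XOR 20) XOR 7b = b7 XOR 7b = cc
byte 5: (d5 XOR bc) XOR 20 = 69 XOR 20 = 49
byte 6: (29 XOR a1) XOR 63 = 88 XOR 63 = eb

bfadcea6cc49eb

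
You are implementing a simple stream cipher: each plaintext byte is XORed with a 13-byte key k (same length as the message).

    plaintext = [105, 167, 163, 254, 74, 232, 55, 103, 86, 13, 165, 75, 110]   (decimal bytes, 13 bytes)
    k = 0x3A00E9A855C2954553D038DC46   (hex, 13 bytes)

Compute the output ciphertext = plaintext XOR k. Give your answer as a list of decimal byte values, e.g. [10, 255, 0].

[83, 167, 74, 86, 31, 42, 162, 34, 5, 221, 157, 151, 40]

69 xor 3a = 53
a7 xor 00 = a7
a3 xor e9 = 4a
fe xor a8 = 56
4a xor 55 = 1f
e8 xor c2 = 2a
37 xor 95 = a2
67 xor 45 = 22
56 xor 53 = 05
0d xor d0 = dd
a5 xor 38 = 9d
4b xor dc = 97
6e xor 46 = 28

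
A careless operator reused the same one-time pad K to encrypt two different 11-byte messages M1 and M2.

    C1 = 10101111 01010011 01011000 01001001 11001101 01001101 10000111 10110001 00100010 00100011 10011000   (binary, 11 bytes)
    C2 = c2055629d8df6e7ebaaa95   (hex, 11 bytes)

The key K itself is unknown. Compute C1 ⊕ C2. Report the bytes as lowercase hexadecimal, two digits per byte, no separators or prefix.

6d560e601592e9cf98890d

C1 ⊕ C2 = (M1 ⊕ K) ⊕ (M2 ⊕ K) = M1 ⊕ M2 — the shared key cancels under XOR.
byte 0: af ^ c2 = 6d
byte 1: 53 ^ 05 = 56
byte 2: 58 ^ 56 = 0e
byte 3: 49 ^ 29 = 60
byte 4: cd ^ d8 = 15
byte 5: 4d ^ df = 92
byte 6: 87 ^ 6e = e9
byte 7: b1 ^ 7e = cf
byte 8: 22 ^ ba = 98
byte 9: 23 ^ aa = 89
byte 10: 98 ^ 95 = 0d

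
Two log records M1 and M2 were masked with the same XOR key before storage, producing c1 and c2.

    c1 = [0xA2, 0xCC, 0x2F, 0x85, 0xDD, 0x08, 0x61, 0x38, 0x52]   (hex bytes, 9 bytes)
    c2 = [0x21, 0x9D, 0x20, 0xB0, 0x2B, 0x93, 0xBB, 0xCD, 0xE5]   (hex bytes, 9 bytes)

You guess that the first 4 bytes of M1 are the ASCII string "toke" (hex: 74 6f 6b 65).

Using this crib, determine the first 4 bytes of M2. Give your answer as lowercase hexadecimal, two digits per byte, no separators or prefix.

f73e6450

First, c1 ⊕ c2 = (M1 ⊕ K) ⊕ (M2 ⊕ K) = M1 ⊕ M2, so the key drops out. Then M2 = (M1 ⊕ M2) ⊕ M1 over the first 4 bytes.
byte 0: (a2 ⊕ 21) ⊕ 74 = 83 ⊕ 74 = f7
byte 1: (cc ⊕ 9d) ⊕ 6f = 51 ⊕ 6f = 3e
byte 2: (2f ⊕ 20) ⊕ 6b = 0f ⊕ 6b = 64
byte 3: (85 ⊕ b0) ⊕ 65 = 35 ⊕ 65 = 50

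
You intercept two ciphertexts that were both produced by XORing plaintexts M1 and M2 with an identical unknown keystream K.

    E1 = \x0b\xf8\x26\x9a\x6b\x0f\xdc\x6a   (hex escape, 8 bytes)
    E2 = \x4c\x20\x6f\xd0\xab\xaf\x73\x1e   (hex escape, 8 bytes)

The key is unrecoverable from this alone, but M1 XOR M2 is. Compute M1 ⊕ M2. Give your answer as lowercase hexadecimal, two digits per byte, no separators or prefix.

47d8494ac0a0af74

E1 ⊕ E2 = (M1 ⊕ K) ⊕ (M2 ⊕ K) = M1 ⊕ M2 — the shared key cancels under XOR.
0b ⊕ 4c = 47
f8 ⊕ 20 = d8
26 ⊕ 6f = 49
9a ⊕ d0 = 4a
6b ⊕ ab = c0
0f ⊕ af = a0
dc ⊕ 73 = af
6a ⊕ 1e = 74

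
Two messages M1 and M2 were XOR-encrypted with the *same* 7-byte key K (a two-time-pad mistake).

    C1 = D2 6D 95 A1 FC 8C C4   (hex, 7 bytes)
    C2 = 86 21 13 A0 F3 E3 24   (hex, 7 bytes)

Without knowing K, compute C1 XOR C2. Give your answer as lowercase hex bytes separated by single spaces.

C1 ⊕ C2 = (M1 ⊕ K) ⊕ (M2 ⊕ K) = M1 ⊕ M2 — the shared key cancels under XOR.
d2 ⊕ 86 = 54
6d ⊕ 21 = 4c
95 ⊕ 13 = 86
a1 ⊕ a0 = 01
fc ⊕ f3 = 0f
8c ⊕ e3 = 6f
c4 ⊕ 24 = e0

54 4c 86 01 0f 6f e0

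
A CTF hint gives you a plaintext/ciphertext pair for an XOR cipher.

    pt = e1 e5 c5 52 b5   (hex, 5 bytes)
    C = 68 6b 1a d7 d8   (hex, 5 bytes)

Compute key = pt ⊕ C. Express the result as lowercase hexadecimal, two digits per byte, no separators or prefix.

Since C = pt ⊕ key, XORing both sides with pt gives key = pt ⊕ C.
225 ^ 104 = 137
229 ^ 107 = 142
197 ^  26 = 223
 82 ^ 215 = 133
181 ^ 216 = 109

898edf856d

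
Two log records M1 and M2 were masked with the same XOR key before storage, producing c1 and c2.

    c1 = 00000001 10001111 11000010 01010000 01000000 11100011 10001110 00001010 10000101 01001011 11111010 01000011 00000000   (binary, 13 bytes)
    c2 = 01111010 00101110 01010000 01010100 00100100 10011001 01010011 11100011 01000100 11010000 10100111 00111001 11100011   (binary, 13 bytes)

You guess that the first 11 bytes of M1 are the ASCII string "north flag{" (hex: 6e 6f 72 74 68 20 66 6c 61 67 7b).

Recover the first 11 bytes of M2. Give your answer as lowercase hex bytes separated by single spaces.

First, c1 ⊕ c2 = (M1 ⊕ K) ⊕ (M2 ⊕ K) = M1 ⊕ M2, so the key drops out. Then M2 = (M1 ⊕ M2) ⊕ M1 over the first 11 bytes.
byte 0: (01 ⊕ 7a) ⊕ 6e = 7b ⊕ 6e = 15
byte 1: (8f ⊕ 2e) ⊕ 6f = a1 ⊕ 6f = ce
byte 2: (c2 ⊕ 50) ⊕ 72 = 92 ⊕ 72 = e0
byte 3: (50 ⊕ 54) ⊕ 74 = 04 ⊕ 74 = 70
byte 4: (40 ⊕ 24) ⊕ 68 = 64 ⊕ 68 = 0c
byte 5: (e3 ⊕ 99) ⊕ 20 = 7a ⊕ 20 = 5a
byte 6: (8e ⊕ 53) ⊕ 66 = dd ⊕ 66 = bb
byte 7: (0a ⊕ e3) ⊕ 6c = e9 ⊕ 6c = 85
byte 8: (85 ⊕ 44) ⊕ 61 = c1 ⊕ 61 = a0
byte 9: (4b ⊕ d0) ⊕ 67 = 9b ⊕ 67 = fc
byte 10: (fa ⊕ a7) ⊕ 7b = 5d ⊕ 7b = 26

15 ce e0 70 0c 5a bb 85 a0 fc 26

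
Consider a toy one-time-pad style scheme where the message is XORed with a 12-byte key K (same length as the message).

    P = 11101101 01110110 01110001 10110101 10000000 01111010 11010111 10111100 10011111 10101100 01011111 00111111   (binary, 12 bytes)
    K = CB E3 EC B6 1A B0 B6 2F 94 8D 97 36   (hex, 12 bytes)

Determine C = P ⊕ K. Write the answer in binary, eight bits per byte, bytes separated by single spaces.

byte 0: ed xor cb = 26
byte 1: 76 xor e3 = 95
byte 2: 71 xor ec = 9d
byte 3: b5 xor b6 = 03
byte 4: 80 xor 1a = 9a
byte 5: 7a xor b0 = ca
byte 6: d7 xor b6 = 61
byte 7: bc xor 2f = 93
byte 8: 9f xor 94 = 0b
byte 9: ac xor 8d = 21
byte 10: 5f xor 97 = c8
byte 11: 3f xor 36 = 09

00100110 10010101 10011101 00000011 10011010 11001010 01100001 10010011 00001011 00100001 11001000 00001001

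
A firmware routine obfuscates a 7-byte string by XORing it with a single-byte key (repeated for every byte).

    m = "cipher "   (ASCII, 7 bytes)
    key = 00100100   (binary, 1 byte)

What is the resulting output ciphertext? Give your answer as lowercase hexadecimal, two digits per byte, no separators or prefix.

474d544c415604

The 1-byte key repeats, so the effective keystream is 24 24 24 24 24 24 24.
byte 0: 63 ⊕ 24 = 47
byte 1: 69 ⊕ 24 = 4d
byte 2: 70 ⊕ 24 = 54
byte 3: 68 ⊕ 24 = 4c
byte 4: 65 ⊕ 24 = 41
byte 5: 72 ⊕ 24 = 56
byte 6: 20 ⊕ 24 = 04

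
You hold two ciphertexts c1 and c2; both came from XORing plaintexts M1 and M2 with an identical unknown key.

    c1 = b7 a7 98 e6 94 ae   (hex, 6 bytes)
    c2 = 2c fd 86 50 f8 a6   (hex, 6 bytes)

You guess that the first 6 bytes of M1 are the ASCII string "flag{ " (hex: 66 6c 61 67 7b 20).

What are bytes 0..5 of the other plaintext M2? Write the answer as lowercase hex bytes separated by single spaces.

fd 36 7f d1 17 28

First, c1 ⊕ c2 = (M1 ⊕ K) ⊕ (M2 ⊕ K) = M1 ⊕ M2, so the key drops out. Then M2 = (M1 ⊕ M2) ⊕ M1 over the first 6 bytes.
byte 0: (b7 ⊕ 2c) ⊕ 66 = 9b ⊕ 66 = fd
byte 1: (a7 ⊕ fd) ⊕ 6c = 5a ⊕ 6c = 36
byte 2: (98 ⊕ 86) ⊕ 61 = 1e ⊕ 61 = 7f
byte 3: (e6 ⊕ 50) ⊕ 67 = b6 ⊕ 67 = d1
byte 4: (94 ⊕ f8) ⊕ 7b = 6c ⊕ 7b = 17
byte 5: (ae ⊕ a6) ⊕ 20 = 08 ⊕ 20 = 28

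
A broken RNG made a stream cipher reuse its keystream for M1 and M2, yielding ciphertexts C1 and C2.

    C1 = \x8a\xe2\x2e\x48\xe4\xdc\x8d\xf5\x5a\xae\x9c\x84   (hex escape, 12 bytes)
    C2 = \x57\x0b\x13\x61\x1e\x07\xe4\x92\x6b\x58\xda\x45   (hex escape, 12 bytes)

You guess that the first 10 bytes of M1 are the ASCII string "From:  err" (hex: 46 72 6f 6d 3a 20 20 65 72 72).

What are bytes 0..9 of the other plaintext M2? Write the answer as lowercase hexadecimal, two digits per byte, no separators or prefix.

First, C1 ⊕ C2 = (M1 ⊕ K) ⊕ (M2 ⊕ K) = M1 ⊕ M2, so the key drops out. Then M2 = (M1 ⊕ M2) ⊕ M1 over the first 10 bytes.
byte 0: (8a ^ 57) ^ 46 = dd ^ 46 = 9b
byte 1: (e2 ^ 0b) ^ 72 = e9 ^ 72 = 9b
byte 2: (2e ^ 13) ^ 6f = 3d ^ 6f = 52
byte 3: (48 ^ 61) ^ 6d = 29 ^ 6d = 44
byte 4: (e4 ^ 1e) ^ 3a = fa ^ 3a = c0
byte 5: (dc ^ 07) ^ 20 = db ^ 20 = fb
byte 6: (8d ^ e4) ^ 20 = 69 ^ 20 = 49
byte 7: (f5 ^ 92) ^ 65 = 67 ^ 65 = 02
byte 8: (5a ^ 6b) ^ 72 = 31 ^ 72 = 43
byte 9: (ae ^ 58) ^ 72 = f6 ^ 72 = 84

9b9b5244c0fb49024384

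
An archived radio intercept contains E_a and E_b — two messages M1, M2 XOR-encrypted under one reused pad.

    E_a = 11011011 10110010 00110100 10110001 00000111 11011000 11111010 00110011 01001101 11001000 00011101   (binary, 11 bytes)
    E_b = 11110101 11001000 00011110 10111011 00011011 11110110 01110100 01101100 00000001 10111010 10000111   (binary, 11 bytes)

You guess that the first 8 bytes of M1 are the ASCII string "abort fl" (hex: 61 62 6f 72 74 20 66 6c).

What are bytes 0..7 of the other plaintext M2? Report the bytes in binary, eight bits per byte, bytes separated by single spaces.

First, E_a ⊕ E_b = (M1 ⊕ K) ⊕ (M2 ⊕ K) = M1 ⊕ M2, so the key drops out. Then M2 = (M1 ⊕ M2) ⊕ M1 over the first 8 bytes.
byte 0: (db ^ f5) ^ 61 = 2e ^ 61 = 4f
byte 1: (b2 ^ c8) ^ 62 = 7a ^ 62 = 18
byte 2: (34 ^ 1e) ^ 6f = 2a ^ 6f = 45
byte 3: (b1 ^ bb) ^ 72 = 0a ^ 72 = 78
byte 4: (07 ^ 1b) ^ 74 = 1c ^ 74 = 68
byte 5: (d8 ^ f6) ^ 20 = 2e ^ 20 = 0e
byte 6: (fa ^ 74) ^ 66 = 8e ^ 66 = e8
byte 7: (33 ^ 6c) ^ 6c = 5f ^ 6c = 33

01001111 00011000 01000101 01111000 01101000 00001110 11101000 00110011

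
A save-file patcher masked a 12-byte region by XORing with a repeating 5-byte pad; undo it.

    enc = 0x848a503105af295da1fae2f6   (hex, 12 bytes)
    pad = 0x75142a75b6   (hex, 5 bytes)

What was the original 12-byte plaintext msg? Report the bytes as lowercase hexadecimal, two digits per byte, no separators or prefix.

f19e7a44b3da3d77d44c97e2

The 5-byte key repeats, so the effective keystream is 75 14 2a 75 b6 75 14 2a 75 b6 75 14.
byte 0: 84 ⊕ 75 = f1
byte 1: 8a ⊕ 14 = 9e
byte 2: 50 ⊕ 2a = 7a
byte 3: 31 ⊕ 75 = 44
byte 4: 05 ⊕ b6 = b3
byte 5: af ⊕ 75 = da
byte 6: 29 ⊕ 14 = 3d
byte 7: 5d ⊕ 2a = 77
byte 8: a1 ⊕ 75 = d4
byte 9: fa ⊕ b6 = 4c
byte 10: e2 ⊕ 75 = 97
byte 11: f6 ⊕ 14 = e2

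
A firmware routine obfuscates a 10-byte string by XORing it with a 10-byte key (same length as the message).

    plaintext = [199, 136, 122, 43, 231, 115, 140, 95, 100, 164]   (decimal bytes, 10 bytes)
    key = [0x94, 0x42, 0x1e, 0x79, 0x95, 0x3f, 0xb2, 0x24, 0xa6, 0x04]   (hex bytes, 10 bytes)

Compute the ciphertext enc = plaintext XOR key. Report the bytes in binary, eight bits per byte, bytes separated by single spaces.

01010011 11001010 01100100 01010010 01110010 01001100 00111110 01111011 11000010 10100000

XOR is its own inverse, so applying the key byte-wise gives the result directly.
byte 0: 199 xor 148 =  83
byte 1: 136 xor  66 = 202
byte 2: 122 xor  30 = 100
byte 3:  43 xor 121 =  82
byte 4: 231 xor 149 = 114
byte 5: 115 xor  63 =  76
byte 6: 140 xor 178 =  62
byte 7:  95 xor  36 = 123
byte 8: 100 xor 166 = 194
byte 9: 164 xor   4 = 160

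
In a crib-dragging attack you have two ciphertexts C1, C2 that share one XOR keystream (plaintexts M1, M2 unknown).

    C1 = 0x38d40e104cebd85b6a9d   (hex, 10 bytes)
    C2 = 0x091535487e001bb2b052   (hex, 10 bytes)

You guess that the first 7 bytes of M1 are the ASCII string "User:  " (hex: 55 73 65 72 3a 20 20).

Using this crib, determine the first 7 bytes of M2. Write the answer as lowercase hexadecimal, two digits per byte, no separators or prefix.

First, C1 ⊕ C2 = (M1 ⊕ K) ⊕ (M2 ⊕ K) = M1 ⊕ M2, so the key drops out. Then M2 = (M1 ⊕ M2) ⊕ M1 over the first 7 bytes.
byte 0: (38 ⊕ 09) ⊕ 55 = 31 ⊕ 55 = 64
byte 1: (d4 ⊕ 15) ⊕ 73 = c1 ⊕ 73 = b2
byte 2: (0e ⊕ 35) ⊕ 65 = 3b ⊕ 65 = 5e
byte 3: (10 ⊕ 48) ⊕ 72 = 58 ⊕ 72 = 2a
byte 4: (4c ⊕ 7e) ⊕ 3a = 32 ⊕ 3a = 08
byte 5: (eb ⊕ 00) ⊕ 20 = eb ⊕ 20 = cb
byte 6: (d8 ⊕ 1b) ⊕ 20 = c3 ⊕ 20 = e3

64b25e2a08cbe3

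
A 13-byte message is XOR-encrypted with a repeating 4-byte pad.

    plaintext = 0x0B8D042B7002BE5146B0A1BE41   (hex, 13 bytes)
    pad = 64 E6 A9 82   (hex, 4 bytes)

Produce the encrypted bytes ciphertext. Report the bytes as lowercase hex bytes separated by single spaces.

The 4-byte key repeats, so the effective keystream is 64 e6 a9 82 64 e6 a9 82 64 e6 a9 82 64.
byte 0: 00001011 ⊕ 01100100 = 01101111
byte 1: 10001101 ⊕ 11100110 = 01101011
byte 2: 00000100 ⊕ 10101001 = 10101101
byte 3: 00101011 ⊕ 10000010 = 10101001
byte 4: 01110000 ⊕ 01100100 = 00010100
byte 5: 00000010 ⊕ 11100110 = 11100100
byte 6: 10111110 ⊕ 10101001 = 00010111
byte 7: 01010001 ⊕ 10000010 = 11010011
byte 8: 01000110 ⊕ 01100100 = 00100010
byte 9: 10110000 ⊕ 11100110 = 01010110
byte 10: 10100001 ⊕ 10101001 = 00001000
byte 11: 10111110 ⊕ 10000010 = 00111100
byte 12: 01000001 ⊕ 01100100 = 00100101

6f 6b ad a9 14 e4 17 d3 22 56 08 3c 25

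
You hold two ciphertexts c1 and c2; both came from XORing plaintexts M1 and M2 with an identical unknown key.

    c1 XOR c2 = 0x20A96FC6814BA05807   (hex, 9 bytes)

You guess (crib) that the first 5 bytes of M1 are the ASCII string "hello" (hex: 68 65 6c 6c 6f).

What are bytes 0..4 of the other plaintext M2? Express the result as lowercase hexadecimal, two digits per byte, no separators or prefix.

48cc03aaee

Since c1 ⊕ c2 = M1 ⊕ M2, XORing with the guessed M1 bytes yields the corresponding M2 bytes: M2 = (c1 ⊕ c2) ⊕ M1.
20 ^ 68 = 48
a9 ^ 65 = cc
6f ^ 6c = 03
c6 ^ 6c = aa
81 ^ 6f = ee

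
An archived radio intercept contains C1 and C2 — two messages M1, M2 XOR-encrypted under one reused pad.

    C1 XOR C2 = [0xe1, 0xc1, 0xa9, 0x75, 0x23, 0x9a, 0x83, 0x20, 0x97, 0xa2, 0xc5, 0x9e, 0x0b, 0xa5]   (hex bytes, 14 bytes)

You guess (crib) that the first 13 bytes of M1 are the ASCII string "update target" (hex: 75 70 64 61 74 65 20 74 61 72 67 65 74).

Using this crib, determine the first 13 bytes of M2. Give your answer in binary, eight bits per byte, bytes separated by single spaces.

Since C1 ⊕ C2 = M1 ⊕ M2, XORing with the guessed M1 bytes yields the corresponding M2 bytes: M2 = (C1 ⊕ C2) ⊕ M1.
e1 ^ 75 = 94
c1 ^ 70 = b1
a9 ^ 64 = cd
75 ^ 61 = 14
23 ^ 74 = 57
9a ^ 65 = ff
83 ^ 20 = a3
20 ^ 74 = 54
97 ^ 61 = f6
a2 ^ 72 = d0
c5 ^ 67 = a2
9e ^ 65 = fb
0b ^ 74 = 7f

10010100 10110001 11001101 00010100 01010111 11111111 10100011 01010100 11110110 11010000 10100010 11111011 01111111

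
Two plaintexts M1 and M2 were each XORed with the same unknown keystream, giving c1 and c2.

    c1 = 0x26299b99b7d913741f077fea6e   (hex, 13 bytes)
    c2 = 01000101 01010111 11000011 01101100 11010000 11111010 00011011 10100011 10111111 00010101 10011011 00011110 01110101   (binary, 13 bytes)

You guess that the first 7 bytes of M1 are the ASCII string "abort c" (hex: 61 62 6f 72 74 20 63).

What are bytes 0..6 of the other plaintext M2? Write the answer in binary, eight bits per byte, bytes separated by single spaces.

First, c1 ⊕ c2 = (M1 ⊕ K) ⊕ (M2 ⊕ K) = M1 ⊕ M2, so the key drops out. Then M2 = (M1 ⊕ M2) ⊕ M1 over the first 7 bytes.
byte 0: (26 ⊕ 45) ⊕ 61 = 63 ⊕ 61 = 02
byte 1: (29 ⊕ 57) ⊕ 62 = 7e ⊕ 62 = 1c
byte 2: (9b ⊕ c3) ⊕ 6f = 58 ⊕ 6f = 37
byte 3: (99 ⊕ 6c) ⊕ 72 = f5 ⊕ 72 = 87
byte 4: (b7 ⊕ d0) ⊕ 74 = 67 ⊕ 74 = 13
byte 5: (d9 ⊕ fa) ⊕ 20 = 23 ⊕ 20 = 03
byte 6: (13 ⊕ 1b) ⊕ 63 = 08 ⊕ 63 = 6b

00000010 00011100 00110111 10000111 00010011 00000011 01101011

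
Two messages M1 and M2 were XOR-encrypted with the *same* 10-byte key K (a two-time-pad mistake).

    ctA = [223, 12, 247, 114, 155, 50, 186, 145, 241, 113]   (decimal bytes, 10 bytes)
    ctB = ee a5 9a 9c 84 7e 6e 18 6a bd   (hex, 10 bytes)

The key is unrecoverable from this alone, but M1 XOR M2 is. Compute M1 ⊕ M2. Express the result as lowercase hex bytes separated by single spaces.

31 a9 6d ee 1f 4c d4 89 9b cc

ctA ⊕ ctB = (M1 ⊕ K) ⊕ (M2 ⊕ K) = M1 ⊕ M2 — the shared key cancels under XOR.
223 XOR 238 =  49
 12 XOR 165 = 169
247 XOR 154 = 109
114 XOR 156 = 238
155 XOR 132 =  31
 50 XOR 126 =  76
186 XOR 110 = 212
145 XOR  24 = 137
241 XOR 106 = 155
113 XOR 189 = 204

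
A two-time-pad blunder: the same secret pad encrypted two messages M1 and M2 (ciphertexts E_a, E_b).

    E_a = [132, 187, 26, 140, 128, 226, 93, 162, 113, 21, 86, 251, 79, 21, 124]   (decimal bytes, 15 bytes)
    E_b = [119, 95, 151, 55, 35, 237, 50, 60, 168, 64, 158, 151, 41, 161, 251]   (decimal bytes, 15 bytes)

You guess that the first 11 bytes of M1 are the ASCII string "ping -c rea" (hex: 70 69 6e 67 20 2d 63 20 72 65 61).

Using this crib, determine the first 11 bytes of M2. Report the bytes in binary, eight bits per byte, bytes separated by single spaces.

10000011 10001101 11100011 11011100 10000011 00100010 00001100 10111110 10101011 00110000 10101001

First, E_a ⊕ E_b = (M1 ⊕ K) ⊕ (M2 ⊕ K) = M1 ⊕ M2, so the key drops out. Then M2 = (M1 ⊕ M2) ⊕ M1 over the first 11 bytes.
byte 0: (84 xor 77) xor 70 = f3 xor 70 = 83
byte 1: (bb xor 5f) xor 69 = e4 xor 69 = 8d
byte 2: (1a xor 97) xor 6e = 8d xor 6e = e3
byte 3: (8c xor 37) xor 67 = bb xor 67 = dc
byte 4: (80 xor 23) xor 20 = a3 xor 20 = 83
byte 5: (e2 xor ed) xor 2d = 0f xor 2d = 22
byte 6: (5d xor 32) xor 63 = 6f xor 63 = 0c
byte 7: (a2 xor 3c) xor 20 = 9e xor 20 = be
byte 8: (71 xor a8) xor 72 = d9 xor 72 = ab
byte 9: (15 xor 40) xor 65 = 55 xor 65 = 30
byte 10: (56 xor 9e) xor 61 = c8 xor 61 = a9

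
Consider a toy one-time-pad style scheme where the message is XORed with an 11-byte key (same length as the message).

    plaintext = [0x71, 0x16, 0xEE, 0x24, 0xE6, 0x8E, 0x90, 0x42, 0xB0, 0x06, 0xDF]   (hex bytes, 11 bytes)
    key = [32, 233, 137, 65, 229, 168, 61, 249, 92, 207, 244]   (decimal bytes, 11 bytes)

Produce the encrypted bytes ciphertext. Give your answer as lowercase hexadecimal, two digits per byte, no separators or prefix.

51ff67650326adbbecc92b

XOR is its own inverse, so applying the key byte-wise gives the result directly.
byte 0: 71 xor 20 = 51
byte 1: 16 xor e9 = ff
byte 2: ee xor 89 = 67
byte 3: 24 xor 41 = 65
byte 4: e6 xor e5 = 03
byte 5: 8e xor a8 = 26
byte 6: 90 xor 3d = ad
byte 7: 42 xor f9 = bb
byte 8: b0 xor 5c = ec
byte 9: 06 xor cf = c9
byte 10: df xor f4 = 2b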